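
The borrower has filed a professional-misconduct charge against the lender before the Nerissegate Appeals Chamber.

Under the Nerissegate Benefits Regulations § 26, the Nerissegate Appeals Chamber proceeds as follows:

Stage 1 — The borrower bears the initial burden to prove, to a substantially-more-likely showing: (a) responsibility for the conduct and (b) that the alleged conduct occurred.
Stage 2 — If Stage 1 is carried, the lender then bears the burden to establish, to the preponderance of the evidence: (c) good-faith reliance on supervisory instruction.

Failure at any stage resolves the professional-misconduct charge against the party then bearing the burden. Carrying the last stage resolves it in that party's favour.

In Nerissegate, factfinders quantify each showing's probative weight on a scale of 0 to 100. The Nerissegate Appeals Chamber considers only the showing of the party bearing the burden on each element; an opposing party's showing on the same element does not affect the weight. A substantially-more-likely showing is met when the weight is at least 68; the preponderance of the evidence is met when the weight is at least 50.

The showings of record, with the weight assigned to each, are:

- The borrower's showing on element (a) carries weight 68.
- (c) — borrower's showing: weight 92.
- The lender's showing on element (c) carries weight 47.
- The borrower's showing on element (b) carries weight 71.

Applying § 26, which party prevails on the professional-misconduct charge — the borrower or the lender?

borrower

At Stage 1 the borrower must meet a substantially-more-likely showing (weight is at least 68): on (a) the weight is 68, which does reach 68, so (a) meets the standard; on (b) the weight is 71, ≥ 68, so (b) meets the standard.
  Stage 1 carried; the burden shifts to the lender.
At Stage 2 the lender must meet the preponderance of the evidence (weight is at least 50): on (c) the weight is 47 (the borrower's 92 is given no effect), which does not reach 50, so (c) does not meet the standard.
  The lender does not carry Stage 2.
The borrower prevails.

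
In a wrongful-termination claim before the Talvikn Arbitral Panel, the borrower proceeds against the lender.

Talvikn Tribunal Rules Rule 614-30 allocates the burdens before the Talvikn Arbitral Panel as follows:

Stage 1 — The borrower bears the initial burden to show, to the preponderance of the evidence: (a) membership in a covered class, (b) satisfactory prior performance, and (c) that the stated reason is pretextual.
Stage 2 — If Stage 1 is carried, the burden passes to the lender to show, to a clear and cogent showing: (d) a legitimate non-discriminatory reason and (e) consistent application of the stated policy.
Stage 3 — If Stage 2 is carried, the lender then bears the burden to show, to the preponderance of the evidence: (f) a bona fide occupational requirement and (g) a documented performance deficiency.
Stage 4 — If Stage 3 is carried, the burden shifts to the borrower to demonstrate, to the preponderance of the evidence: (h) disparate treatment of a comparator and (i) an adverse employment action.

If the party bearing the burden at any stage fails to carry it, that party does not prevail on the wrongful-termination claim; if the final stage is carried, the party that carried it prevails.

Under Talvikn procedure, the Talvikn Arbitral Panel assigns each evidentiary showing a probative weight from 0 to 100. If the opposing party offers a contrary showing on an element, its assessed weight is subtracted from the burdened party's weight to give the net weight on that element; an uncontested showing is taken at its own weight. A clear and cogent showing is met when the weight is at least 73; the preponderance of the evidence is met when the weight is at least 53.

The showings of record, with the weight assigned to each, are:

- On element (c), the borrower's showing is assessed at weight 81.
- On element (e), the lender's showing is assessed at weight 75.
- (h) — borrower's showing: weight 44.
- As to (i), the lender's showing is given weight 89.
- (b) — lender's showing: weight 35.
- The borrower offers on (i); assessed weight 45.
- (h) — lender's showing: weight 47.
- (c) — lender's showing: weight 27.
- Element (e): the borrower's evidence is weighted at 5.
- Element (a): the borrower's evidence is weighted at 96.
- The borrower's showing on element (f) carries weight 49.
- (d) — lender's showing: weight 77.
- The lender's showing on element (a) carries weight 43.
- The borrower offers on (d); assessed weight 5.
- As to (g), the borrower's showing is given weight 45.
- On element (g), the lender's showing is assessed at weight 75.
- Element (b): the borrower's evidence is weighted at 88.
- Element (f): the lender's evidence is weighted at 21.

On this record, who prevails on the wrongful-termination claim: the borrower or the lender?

borrower

Stage 1 (borrower, the preponderance of the evidence, weight is at least 53): (a) net 96−43=53 ≥ 53 — meets; (b) net 88−35=53 ≥ 53 — meets; (c) net 81−27=54 ≥ 53 — meets.
  The borrower carries Stage 1; the lender now bears the burden.
Stage 2 (lender, a clear and cogent showing, weight is at least 73): (d) net 77−5=72 < 73 — fails; (e) net 75−5=70 < 73 — fails.
  Stage 2 not carried; the lender fails its burden.
So the borrower prevails.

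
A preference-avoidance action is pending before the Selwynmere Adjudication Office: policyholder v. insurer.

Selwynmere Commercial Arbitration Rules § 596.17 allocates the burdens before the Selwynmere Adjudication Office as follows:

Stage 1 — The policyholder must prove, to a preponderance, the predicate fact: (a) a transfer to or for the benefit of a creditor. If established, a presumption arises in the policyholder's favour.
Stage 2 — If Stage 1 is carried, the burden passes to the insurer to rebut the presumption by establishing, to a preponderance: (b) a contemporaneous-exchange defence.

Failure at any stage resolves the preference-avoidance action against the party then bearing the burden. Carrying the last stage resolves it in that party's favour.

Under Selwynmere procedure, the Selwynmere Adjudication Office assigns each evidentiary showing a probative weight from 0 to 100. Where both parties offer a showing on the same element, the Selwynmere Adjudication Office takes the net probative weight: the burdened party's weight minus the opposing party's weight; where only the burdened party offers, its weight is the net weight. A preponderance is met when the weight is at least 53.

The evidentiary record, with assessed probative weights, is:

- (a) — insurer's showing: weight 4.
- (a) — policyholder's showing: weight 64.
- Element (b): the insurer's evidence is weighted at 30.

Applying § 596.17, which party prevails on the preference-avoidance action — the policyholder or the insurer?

At Stage 1 the policyholder must meet a preponderance (weight is at least 53): on (a) the weight is 64 less the opposing 4 gives net 60, which does reach 53, so (a) meets the standard.
  The policyholder carries Stage 1; the insurer now bears the burden.
At Stage 2 the insurer must meet a preponderance (weight is at least 53): on (b) the weight is 30, < 53, so (b) does not meet the standard.
  The insurer does not carry Stage 2.
So the policyholder prevails.

policyholder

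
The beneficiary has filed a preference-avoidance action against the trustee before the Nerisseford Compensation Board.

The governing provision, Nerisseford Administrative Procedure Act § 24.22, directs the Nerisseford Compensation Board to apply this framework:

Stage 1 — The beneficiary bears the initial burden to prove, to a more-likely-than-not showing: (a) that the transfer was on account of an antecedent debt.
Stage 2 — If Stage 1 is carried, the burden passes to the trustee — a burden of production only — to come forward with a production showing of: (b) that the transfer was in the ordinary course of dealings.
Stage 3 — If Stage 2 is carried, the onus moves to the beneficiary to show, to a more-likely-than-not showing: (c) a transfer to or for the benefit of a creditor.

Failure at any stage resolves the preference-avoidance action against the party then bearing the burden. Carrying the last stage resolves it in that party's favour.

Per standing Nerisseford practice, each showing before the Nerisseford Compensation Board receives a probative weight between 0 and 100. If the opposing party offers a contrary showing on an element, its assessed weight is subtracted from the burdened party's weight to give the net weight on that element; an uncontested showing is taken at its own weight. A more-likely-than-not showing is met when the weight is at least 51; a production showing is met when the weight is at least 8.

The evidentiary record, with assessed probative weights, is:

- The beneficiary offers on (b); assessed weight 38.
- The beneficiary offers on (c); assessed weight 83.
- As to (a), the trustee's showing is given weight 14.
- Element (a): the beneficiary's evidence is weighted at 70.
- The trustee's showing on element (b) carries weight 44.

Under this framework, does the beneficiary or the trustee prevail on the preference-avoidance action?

beneficiary

At Stage 1 the beneficiary must meet a more-likely-than-not showing (weight is at least 51): on (a) the weight is 70 less the opposing 14 gives net 56, ≥ 51, so (a) meets the standard.
  All elements met. The burden passes to the trustee.
At Stage 2 the trustee must meet a production showing (weight is at least 8): on (b) the weight is 44 less the opposing 38 gives net 6, which does not reach 8, so (b) does not meet the standard.
  The trustee does not carry Stage 2.
So the beneficiary prevails.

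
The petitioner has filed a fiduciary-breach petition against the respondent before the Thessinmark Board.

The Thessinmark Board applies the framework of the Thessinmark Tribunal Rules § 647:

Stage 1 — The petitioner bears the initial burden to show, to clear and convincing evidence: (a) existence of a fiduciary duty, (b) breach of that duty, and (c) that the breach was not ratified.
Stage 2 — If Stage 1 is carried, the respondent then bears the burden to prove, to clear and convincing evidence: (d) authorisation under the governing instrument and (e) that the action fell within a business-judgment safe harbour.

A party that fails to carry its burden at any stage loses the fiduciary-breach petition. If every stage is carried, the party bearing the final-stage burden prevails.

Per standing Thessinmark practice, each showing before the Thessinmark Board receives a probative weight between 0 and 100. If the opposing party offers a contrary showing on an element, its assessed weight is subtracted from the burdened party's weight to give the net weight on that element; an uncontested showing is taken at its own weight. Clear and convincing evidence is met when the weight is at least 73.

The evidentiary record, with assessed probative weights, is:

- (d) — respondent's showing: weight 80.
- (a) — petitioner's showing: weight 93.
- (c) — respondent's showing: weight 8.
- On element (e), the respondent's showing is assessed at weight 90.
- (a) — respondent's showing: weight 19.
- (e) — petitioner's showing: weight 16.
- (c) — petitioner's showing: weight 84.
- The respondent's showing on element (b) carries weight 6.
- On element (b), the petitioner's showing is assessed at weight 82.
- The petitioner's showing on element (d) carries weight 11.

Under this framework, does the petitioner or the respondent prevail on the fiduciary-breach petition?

At Stage 1 the petitioner must meet clear and convincing evidence (weight is at least 73): on (a) the weight is 93 less the opposing 19 gives net 74, ≥ 73, so (a) meets the standard; on (b) the weight is 82 less the opposing 6 gives net 76, ≥ 73, so (b) meets the standard; on (c) the weight is 84 less the opposing 8 gives net 76, which does reach 73, so (c) meets the standard.
  Stage 1 carried; the burden shifts to the respondent.
At Stage 2 the respondent must meet clear and convincing evidence (weight is at least 73): on (d) the weight is 80 less the opposing 11 gives net 69, which does not reach 73, so (d) does not meet the standard; on (e) the weight is 90 less the opposing 16 gives net 74, ≥ 73, so (e) meets the standard.
  The respondent does not carry Stage 2.
The analysis ends at Stage 2; the petitioner prevails.

petitioner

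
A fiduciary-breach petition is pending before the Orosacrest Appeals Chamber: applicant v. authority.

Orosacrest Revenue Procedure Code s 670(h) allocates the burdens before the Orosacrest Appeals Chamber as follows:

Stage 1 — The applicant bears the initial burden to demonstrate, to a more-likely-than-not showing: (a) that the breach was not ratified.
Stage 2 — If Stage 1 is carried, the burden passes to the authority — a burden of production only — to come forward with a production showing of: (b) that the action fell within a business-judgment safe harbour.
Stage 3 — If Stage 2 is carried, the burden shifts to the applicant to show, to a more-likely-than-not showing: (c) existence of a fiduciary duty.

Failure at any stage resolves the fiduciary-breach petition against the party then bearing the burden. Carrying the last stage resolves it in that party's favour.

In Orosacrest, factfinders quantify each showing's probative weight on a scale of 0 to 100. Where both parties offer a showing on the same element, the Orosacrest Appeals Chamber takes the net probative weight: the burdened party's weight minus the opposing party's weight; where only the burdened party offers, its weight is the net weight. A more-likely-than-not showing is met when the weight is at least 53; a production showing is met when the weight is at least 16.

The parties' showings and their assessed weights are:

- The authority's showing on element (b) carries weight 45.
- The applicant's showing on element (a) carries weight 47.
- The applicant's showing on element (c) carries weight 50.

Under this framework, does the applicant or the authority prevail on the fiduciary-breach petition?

At Stage 1 the applicant must meet a more-likely-than-not showing (weight is at least 53): on (a) the weight is 47, which does not reach 53, so (a) does not meet the standard.
  The applicant does not carry Stage 1.
So the authority prevails.

authority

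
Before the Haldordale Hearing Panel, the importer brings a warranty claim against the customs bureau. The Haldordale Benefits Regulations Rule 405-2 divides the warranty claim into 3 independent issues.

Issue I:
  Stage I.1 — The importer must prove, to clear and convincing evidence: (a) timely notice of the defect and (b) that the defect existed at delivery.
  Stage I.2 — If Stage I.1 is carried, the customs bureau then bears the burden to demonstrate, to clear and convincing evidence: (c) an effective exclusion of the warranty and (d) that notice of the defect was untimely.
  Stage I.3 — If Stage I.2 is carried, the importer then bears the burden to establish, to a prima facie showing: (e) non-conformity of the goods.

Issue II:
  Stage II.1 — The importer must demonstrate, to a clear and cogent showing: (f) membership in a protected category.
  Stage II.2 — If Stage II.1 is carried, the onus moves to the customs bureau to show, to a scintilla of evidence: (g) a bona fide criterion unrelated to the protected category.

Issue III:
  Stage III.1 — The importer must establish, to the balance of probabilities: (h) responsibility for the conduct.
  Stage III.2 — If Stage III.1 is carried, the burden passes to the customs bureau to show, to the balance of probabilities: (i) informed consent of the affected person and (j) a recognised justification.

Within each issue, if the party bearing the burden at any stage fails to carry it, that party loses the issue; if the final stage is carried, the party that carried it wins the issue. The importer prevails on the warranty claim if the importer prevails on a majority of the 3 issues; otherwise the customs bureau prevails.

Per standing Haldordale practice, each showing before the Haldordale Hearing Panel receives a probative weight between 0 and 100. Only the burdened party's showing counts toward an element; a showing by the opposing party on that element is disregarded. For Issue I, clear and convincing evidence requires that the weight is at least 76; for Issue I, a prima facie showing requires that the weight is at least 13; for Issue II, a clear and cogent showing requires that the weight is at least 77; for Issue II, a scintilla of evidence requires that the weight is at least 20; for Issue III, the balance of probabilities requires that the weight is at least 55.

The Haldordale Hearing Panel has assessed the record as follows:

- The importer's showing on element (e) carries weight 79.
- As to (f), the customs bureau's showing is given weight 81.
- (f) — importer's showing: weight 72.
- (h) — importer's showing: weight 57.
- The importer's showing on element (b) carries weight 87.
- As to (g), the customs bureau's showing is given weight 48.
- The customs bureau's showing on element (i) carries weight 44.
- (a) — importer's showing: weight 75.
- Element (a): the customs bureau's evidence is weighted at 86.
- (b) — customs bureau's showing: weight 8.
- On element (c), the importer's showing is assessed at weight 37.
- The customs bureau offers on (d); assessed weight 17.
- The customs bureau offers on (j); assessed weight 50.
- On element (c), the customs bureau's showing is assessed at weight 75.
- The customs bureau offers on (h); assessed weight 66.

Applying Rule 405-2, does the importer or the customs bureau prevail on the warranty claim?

customs bureau

— Issue I —
At Stage I.1 the importer must meet clear and convincing evidence (weight is at least 76): on (a) the weight is 75 (the customs bureau's 86 is given no effect), < 76, so (a) does not meet the standard; on (b) the weight is 87 (the customs bureau's 8 is given no effect), ≥ 76, so (b) meets the standard.
  Stage I.1 not carried; the importer fails its burden.
So the customs bureau prevails on this issue.
— Issue II —
Stage II.1 (importer, a clear and cogent showing, weight is at least 77): (f) 72 (customs bureau's 81 disregarded) < 77 — fails.
  The importer does not carry Stage II.1.
The analysis ends at Stage II.1; the customs bureau prevails on this issue.
— Issue III —
Stage III.1 (importer, the balance of probabilities, weight is at least 55): (h) 57 (customs bureau's 66 disregarded) ≥ 55 — meets.
  Stage III.1 carried; the burden shifts to the customs bureau.
Stage III.2 (customs bureau, the balance of probabilities, weight is at least 55): (i) 44 < 55 — fails; (j) 50 < 55 — fails.
  Not every element is met, so the customs bureau fails to carry Stage III.2.
The analysis ends at Stage III.2; the importer prevails on this issue.
Per-issue: Issue I → customs bureau; Issue II → customs bureau; Issue III → importer. The importer must prevail on a majority of issues; overall, the customs bureau prevails.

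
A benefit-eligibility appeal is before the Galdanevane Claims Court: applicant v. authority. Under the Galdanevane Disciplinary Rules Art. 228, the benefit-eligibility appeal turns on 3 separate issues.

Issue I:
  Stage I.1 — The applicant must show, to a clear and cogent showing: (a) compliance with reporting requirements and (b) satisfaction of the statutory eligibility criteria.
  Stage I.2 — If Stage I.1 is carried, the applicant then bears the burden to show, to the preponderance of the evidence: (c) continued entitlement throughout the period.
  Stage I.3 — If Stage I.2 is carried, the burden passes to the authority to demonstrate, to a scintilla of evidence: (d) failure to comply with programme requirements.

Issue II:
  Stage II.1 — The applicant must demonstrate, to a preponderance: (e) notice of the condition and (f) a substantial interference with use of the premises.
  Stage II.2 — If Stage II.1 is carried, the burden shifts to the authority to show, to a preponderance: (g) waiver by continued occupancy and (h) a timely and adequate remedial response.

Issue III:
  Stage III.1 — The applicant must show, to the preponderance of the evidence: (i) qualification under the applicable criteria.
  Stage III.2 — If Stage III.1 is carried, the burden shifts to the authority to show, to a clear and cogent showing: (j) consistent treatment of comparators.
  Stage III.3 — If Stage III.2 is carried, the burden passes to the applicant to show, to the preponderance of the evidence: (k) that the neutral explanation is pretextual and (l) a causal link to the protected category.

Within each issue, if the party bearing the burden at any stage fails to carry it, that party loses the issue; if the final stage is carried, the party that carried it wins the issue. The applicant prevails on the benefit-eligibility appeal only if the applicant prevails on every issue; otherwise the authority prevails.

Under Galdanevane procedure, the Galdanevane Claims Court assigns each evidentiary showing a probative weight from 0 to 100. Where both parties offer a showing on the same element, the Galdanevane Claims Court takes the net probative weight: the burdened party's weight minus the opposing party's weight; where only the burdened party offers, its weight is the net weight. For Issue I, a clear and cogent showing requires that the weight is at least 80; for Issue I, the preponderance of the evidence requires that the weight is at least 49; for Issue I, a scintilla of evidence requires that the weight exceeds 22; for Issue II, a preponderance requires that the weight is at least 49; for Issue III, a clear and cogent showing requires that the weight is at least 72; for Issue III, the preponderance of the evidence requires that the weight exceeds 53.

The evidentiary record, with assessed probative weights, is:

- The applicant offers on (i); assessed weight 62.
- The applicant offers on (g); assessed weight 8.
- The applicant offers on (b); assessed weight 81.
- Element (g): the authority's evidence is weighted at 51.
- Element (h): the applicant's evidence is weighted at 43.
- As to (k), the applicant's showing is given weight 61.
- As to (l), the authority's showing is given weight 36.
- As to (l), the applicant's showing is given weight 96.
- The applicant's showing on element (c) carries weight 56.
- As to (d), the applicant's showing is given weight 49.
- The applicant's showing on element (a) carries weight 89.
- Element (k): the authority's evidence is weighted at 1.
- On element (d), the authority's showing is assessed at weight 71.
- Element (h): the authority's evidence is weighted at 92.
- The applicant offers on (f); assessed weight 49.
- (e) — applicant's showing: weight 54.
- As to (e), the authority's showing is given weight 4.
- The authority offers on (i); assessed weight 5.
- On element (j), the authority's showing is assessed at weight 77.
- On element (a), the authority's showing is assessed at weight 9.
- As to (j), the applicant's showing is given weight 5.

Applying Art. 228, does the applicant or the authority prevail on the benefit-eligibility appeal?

applicant

— Issue I —
At Stage I.1 the applicant must meet a clear and cogent showing (weight is at least 80): on (a) the weight is 89 less the opposing 9 gives net 80, which does reach 80, so (a) meets the standard; on (b) the weight is 81, ≥ 80, so (b) meets the standard.
  All elements met. The applicant retains the burden for Stage I.2.
At Stage I.2 the applicant must meet the preponderance of the evidence (weight is at least 49): on (c) the weight is 56, ≥ 49, so (c) meets the standard.
  All elements met. The burden passes to the authority.
At Stage I.3 the authority must meet a scintilla of evidence (weight exceeds 22): on (d) the weight is 71 less the opposing 49 gives net 22, ≤ 22, so (d) does not meet the standard.
  The authority does not carry Stage I.3.
So the applicant prevails on this issue.
— Issue II —
At Stage II.1 the applicant must meet a preponderance (weight is at least 49): on (e) the weight is 54 less the opposing 4 gives net 50, ≥ 49, so (e) meets the standard; on (f) the weight is 49, which does reach 49, so (f) meets the standard.
  Stage II.1 carried; the burden shifts to the authority.
At Stage II.2 the authority must meet a preponderance (weight is at least 49): on (g) the weight is 51 less the opposing 8 gives net 43, which does not reach 49, so (g) does not meet the standard; on (h) the weight is 92 less the opposing 43 gives net 49, which does reach 49, so (h) meets the standard.
  Not every element is met, so the authority fails to carry Stage II.2.
So the applicant prevails on this issue.
— Issue III —
Stage III.1 (applicant, the preponderance of the evidence, weight exceeds 53): (i) net 62−5=57 > 53 — meets.
  Stage III.1 is satisfied; the onus moves to the authority.
Stage III.2 (authority, a clear and cogent showing, weight is at least 72): (j) net 77−5=72 ≥ 72 — meets.
  All elements met. The burden passes to the applicant.
Stage III.3 (applicant, the preponderance of the evidence, weight exceeds 53): (k) net 61−1=60 > 53 — meets; (l) net 96−36=60 > 53 — meets.
  All elements met at the final stage.
With every stage satisfied, the applicant prevails on this issue.
Per-issue: Issue I → applicant; Issue II → applicant; Issue III → applicant. The applicant must prevail on every issue; overall, the applicant prevails.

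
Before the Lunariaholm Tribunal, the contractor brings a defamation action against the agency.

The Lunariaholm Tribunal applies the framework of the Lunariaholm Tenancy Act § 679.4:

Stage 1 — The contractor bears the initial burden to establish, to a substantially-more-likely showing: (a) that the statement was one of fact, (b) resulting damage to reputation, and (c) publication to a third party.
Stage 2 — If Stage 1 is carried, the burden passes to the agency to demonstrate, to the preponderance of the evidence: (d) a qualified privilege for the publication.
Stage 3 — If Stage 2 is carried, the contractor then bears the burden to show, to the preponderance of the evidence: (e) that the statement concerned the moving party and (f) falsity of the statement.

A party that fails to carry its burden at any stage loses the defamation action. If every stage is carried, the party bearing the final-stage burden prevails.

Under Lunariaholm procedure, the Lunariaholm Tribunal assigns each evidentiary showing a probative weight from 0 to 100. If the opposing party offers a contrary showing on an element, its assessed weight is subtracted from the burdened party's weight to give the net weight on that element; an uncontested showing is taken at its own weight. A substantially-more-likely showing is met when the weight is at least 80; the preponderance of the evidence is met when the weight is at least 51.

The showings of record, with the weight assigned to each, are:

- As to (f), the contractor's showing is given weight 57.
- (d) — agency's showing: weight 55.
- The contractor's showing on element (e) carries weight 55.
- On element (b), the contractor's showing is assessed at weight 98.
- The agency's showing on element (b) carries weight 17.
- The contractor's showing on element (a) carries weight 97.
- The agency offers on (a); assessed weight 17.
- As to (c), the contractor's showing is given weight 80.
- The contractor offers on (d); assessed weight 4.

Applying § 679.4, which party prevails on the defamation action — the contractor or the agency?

contractor

Stage 1 (contractor, a substantially-more-likely showing, weight is at least 80): (a) net 97−17=80 ≥ 80 — meets; (b) net 98−17=81 ≥ 80 — meets; (c) 80 ≥ 80 — meets.
  Stage 1 is satisfied; the onus moves to the agency.
Stage 2 (agency, the preponderance of the evidence, weight is at least 51): (d) net 55−4=51 ≥ 51 — meets.
  The agency carries Stage 2; the contractor now bears the burden.
Stage 3 (contractor, the preponderance of the evidence, weight is at least 51): (e) 55 ≥ 51 — meets; (f) 57 ≥ 51 — meets.
  Stage 3 carried; the final stage is satisfied.
With every stage satisfied, the contractor prevails.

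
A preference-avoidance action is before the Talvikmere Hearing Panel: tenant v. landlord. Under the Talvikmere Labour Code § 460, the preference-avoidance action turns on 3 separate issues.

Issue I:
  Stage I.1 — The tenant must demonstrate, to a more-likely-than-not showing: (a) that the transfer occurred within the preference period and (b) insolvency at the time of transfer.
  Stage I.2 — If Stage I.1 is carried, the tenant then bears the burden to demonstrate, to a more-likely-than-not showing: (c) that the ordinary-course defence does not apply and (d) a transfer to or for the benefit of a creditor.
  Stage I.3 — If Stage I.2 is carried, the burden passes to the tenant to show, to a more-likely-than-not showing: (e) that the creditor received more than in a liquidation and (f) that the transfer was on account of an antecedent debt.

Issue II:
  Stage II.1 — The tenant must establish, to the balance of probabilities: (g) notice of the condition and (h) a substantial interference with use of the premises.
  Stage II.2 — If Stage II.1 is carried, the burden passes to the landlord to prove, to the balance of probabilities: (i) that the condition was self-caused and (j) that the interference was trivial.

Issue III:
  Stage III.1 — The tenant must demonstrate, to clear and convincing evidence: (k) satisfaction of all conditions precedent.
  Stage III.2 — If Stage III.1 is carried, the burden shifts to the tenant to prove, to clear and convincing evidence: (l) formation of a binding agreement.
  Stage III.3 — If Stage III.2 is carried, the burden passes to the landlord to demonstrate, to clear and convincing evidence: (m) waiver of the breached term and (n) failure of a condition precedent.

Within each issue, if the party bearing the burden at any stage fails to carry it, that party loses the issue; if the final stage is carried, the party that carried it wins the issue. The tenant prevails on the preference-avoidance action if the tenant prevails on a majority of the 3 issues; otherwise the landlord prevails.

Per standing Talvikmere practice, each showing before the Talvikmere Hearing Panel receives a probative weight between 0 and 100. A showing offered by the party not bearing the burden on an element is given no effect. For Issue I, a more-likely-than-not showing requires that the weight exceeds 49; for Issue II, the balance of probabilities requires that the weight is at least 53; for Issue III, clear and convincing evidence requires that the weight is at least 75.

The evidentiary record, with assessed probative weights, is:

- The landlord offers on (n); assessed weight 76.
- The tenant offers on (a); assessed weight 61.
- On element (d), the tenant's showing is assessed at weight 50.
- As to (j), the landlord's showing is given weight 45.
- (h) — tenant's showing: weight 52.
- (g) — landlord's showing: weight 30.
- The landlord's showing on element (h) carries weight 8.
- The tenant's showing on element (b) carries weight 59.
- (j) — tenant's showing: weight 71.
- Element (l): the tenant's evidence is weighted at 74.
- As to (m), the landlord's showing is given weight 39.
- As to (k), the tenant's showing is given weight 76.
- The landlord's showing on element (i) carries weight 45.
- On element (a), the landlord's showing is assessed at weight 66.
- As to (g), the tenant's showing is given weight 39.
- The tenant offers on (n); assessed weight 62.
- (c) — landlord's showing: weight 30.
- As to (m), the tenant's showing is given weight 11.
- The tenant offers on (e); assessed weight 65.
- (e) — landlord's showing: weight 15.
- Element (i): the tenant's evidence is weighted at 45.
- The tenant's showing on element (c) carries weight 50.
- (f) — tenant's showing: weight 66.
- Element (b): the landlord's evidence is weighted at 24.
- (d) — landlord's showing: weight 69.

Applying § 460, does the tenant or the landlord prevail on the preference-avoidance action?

— Issue I —
Stage I.1 — burden on tenant; standard: a more-likely-than-not showing (weight exceeds 49).
    (a): 61 (landlord's 66 disregarded) > 49 [met]
    (b): 59 (landlord's 24 disregarded) > 49 [met]
  Stage I.1 is satisfied; the tenant continues to bear the burden.
Stage I.2 — burden on tenant; standard: a more-likely-than-not showing (weight exceeds 49).
    (c): 50 (landlord's 30 disregarded) > 49 [met]
    (d): 50 (landlord's 69 disregarded) > 49 [met]
  Stage I.2 carried; the burden remains with the tenant.
Stage I.3 — burden on tenant; standard: a more-likely-than-not showing (weight exceeds 49).
    (e): 65 (landlord's 15 disregarded) > 49 [met]
    (f): 66 > 49 [met]
  All elements met at the final stage.
All stages carried — the tenant prevails on this issue.
— Issue II —
At Stage II.1 the tenant must meet the balance of probabilities (weight is at least 53): on (g) the weight is 39 (the landlord's 30 is given no effect), < 53, so (g) does not meet the standard; on (h) the weight is 52 (the landlord's 8 is given no effect), < 53, so (h) does not meet the standard.
  Not every element is met, so the tenant fails to carry Stage II.1.
The analysis ends at Stage II.1; the landlord prevails on this issue.
— Issue III —
At Stage III.1 the tenant must meet clear and convincing evidence (weight is at least 75): on (k) the weight is 76, which does reach 75, so (k) meets the standard.
  Stage III.1 carried; the burden remains with the tenant.
At Stage III.2 the tenant must meet clear and convincing evidence (weight is at least 75): on (l) the weight is 74, which does not reach 75, so (l) does not meet the standard.
  The tenant does not carry Stage III.2.
The analysis ends at Stage III.2; the landlord prevails on this issue.
Per-issue: Issue I → tenant; Issue II → landlord; Issue III → landlord. The tenant must prevail on a majority of issues; overall, the landlord prevails.

landlord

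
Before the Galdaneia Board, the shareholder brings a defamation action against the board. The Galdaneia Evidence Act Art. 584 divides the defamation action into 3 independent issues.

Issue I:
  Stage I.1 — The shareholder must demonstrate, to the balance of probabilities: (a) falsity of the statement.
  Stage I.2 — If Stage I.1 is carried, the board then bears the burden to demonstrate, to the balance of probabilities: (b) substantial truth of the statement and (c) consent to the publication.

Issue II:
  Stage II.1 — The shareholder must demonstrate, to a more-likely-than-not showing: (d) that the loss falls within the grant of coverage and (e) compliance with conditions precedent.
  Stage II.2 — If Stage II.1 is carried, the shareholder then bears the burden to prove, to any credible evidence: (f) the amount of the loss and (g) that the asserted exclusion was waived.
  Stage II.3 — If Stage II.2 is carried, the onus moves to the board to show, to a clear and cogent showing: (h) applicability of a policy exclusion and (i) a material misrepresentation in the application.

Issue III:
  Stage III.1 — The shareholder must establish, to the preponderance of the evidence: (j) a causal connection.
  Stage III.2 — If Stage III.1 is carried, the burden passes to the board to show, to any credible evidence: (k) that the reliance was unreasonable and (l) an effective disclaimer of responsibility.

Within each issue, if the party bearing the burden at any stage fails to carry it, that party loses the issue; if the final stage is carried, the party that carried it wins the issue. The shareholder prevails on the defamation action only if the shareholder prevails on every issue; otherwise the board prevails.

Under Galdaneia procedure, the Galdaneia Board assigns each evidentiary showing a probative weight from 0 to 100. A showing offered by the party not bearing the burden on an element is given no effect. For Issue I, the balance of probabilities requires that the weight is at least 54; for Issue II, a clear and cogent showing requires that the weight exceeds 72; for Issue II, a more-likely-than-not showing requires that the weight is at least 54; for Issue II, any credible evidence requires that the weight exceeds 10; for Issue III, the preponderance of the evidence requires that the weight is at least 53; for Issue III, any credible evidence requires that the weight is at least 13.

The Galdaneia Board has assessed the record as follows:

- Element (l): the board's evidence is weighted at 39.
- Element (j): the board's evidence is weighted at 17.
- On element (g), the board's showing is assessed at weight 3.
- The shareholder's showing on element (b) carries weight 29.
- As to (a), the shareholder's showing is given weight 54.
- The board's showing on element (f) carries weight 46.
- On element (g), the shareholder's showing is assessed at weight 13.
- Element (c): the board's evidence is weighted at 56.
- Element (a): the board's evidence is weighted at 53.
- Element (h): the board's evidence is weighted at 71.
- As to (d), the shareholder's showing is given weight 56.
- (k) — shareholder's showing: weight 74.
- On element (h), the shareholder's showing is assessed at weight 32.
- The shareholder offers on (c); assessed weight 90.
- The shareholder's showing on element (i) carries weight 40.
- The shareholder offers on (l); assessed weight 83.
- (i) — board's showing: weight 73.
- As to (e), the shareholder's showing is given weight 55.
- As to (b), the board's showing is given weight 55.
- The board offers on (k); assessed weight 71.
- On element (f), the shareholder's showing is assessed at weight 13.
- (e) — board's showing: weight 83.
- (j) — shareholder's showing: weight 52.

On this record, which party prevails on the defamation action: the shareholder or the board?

board

— Issue I —
Stage I.1 (shareholder, the balance of probabilities, weight is at least 54): (a) 54 (board's 53 disregarded) ≥ 54 — meets.
  Stage I.1 is satisfied; the onus moves to the board.
Stage I.2 (board, the balance of probabilities, weight is at least 54): (b) 55 (shareholder's 29 disregarded) ≥ 54 — meets; (c) 56 (shareholder's 90 disregarded) ≥ 54 — meets.
  All elements met at the final stage.
With every stage satisfied, the board prevails on this issue.
— Issue II —
At Stage II.1 the shareholder must meet a more-likely-than-not showing (weight is at least 54): on (d) the weight is 56, ≥ 54, so (d) meets the standard; on (e) the weight is 55 (the board's 83 is given no effect), ≥ 54, so (e) meets the standard.
  Stage II.1 carried; the burden remains with the shareholder.
At Stage II.2 the shareholder must meet any credible evidence (weight exceeds 10): on (f) the weight is 13 (the board's 46 is given no effect), which does exceed 10, so (f) meets the standard; on (g) the weight is 13 (the board's 3 is given no effect), > 10, so (g) meets the standard.
  All elements met. The burden passes to the board.
At Stage II.3 the board must meet a clear and cogent showing (weight exceeds 72): on (h) the weight is 71 (the shareholder's 32 is given no effect), ≤ 72, so (h) does not meet the standard; on (i) the weight is 73 (the shareholder's 40 is given no effect), which does exceed 72, so (i) meets the standard.
  The board does not carry Stage II.3.
The shareholder prevails on this issue.
— Issue III —
At Stage III.1 the shareholder must meet the preponderance of the evidence (weight is at least 53): on (j) the weight is 52 (the board's 17 is given no effect), which does not reach 53, so (j) does not meet the standard.
  Stage III.1 not carried; the shareholder fails its burden.
The analysis ends at Stage III.1; the board prevails on this issue.
Per-issue: Issue I → board; Issue II → shareholder; Issue III → board. The shareholder must prevail on every issue; overall, the board prevails.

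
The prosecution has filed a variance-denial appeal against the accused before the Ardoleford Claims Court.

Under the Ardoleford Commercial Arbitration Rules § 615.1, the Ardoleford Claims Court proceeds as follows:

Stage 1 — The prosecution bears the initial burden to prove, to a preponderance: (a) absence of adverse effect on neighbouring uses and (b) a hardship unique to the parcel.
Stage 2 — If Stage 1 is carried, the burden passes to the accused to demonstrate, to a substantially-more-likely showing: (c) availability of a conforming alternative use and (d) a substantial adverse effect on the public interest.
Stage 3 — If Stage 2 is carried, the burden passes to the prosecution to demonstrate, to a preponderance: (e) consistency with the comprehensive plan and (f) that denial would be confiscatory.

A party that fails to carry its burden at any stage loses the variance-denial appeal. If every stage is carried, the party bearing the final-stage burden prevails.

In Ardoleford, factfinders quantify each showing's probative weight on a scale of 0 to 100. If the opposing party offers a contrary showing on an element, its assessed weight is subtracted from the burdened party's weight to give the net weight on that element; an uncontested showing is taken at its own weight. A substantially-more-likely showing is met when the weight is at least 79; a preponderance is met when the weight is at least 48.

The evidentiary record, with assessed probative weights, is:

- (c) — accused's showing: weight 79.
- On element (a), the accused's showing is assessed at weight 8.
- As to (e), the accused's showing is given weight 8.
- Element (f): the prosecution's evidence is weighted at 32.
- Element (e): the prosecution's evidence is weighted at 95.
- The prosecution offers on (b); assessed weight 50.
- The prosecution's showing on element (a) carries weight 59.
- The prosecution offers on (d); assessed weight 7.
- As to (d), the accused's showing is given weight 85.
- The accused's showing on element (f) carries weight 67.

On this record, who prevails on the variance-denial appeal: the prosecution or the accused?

prosecution

At Stage 1 the prosecution must meet a preponderance (weight is at least 48): on (a) the weight is 59 less the opposing 8 gives net 51, which does reach 48, so (a) meets the standard; on (b) the weight is 50, which does reach 48, so (b) meets the standard.
  The prosecution carries Stage 1; the accused now bears the burden.
At Stage 2 the accused must meet a substantially-more-likely showing (weight is at least 79): on (c) the weight is 79, ≥ 79, so (c) meets the standard; on (d) the weight is 85 less the opposing 7 gives net 78, which does not reach 79, so (d) does not meet the standard.
  The accused does not carry Stage 2.
The analysis ends at Stage 2; the prosecution prevails.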